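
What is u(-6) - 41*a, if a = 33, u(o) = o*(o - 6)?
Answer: -1281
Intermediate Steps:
u(o) = o*(-6 + o)
u(-6) - 41*a = -6*(-6 - 6) - 41*33 = -6*(-12) - 1353 = 72 - 1353 = -1281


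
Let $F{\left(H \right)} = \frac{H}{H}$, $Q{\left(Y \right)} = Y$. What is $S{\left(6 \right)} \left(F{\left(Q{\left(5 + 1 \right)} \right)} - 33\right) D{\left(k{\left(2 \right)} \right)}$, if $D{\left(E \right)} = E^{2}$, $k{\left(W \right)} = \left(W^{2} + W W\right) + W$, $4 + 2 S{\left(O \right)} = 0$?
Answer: $6400$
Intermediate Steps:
$S{\left(O \right)} = -2$ ($S{\left(O \right)} = -2 + \frac{1}{2} \cdot 0 = -2 + 0 = -2$)
$k{\left(W \right)} = W + 2 W^{2}$ ($k{\left(W \right)} = \left(W^{2} + W^{2}\right) + W = 2 W^{2} + W = W + 2 W^{2}$)
$F{\left(H \right)} = 1$
$S{\left(6 \right)} \left(F{\left(Q{\left(5 + 1 \right)} \right)} - 33\right) D{\left(k{\left(2 \right)} \right)} = - 2 \left(1 - 33\right) \left(2 \left(1 + 2 \cdot 2\right)\right)^{2} = \left(-2\right) \left(-32\right) \left(2 \left(1 + 4\right)\right)^{2} = 64 \left(2 \cdot 5\right)^{2} = 64 \cdot 10^{2} = 64 \cdot 100 = 6400$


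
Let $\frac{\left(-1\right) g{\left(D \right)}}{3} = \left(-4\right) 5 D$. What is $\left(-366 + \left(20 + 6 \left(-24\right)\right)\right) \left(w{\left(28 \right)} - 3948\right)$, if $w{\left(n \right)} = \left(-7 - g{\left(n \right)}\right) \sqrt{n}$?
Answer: $1934520 + 1653260 \sqrt{7} \approx 6.3086 \cdot 10^{6}$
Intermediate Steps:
$g{\left(D \right)} = 60 D$ ($g{\left(D \right)} = - 3 \left(-4\right) 5 D = - 3 \left(- 20 D\right) = 60 D$)
$w{\left(n \right)} = \sqrt{n} \left(-7 - 60 n\right)$ ($w{\left(n \right)} = \left(-7 - 60 n\right) \sqrt{n} = \sqrt{n} \left(-7 - 60 n\right)$)
$\left(-366 + \left(20 + 6 \left(-24\right)\right)\right) \left(w{\left(28 \right)} - 3948\right) = \left(-366 + \left(20 + 6 \left(-24\right)\right)\right) \left(\sqrt{28} \left(-7 - 1680\right) - 3948\right) = \left(-366 + \left(20 - 144\right)\right) \left(2 \sqrt{7} \left(-7 - 1680\right) - 3948\right) = \left(-366 - 124\right) \left(2 \sqrt{7} \left(-1687\right) - 3948\right) = - 490 \left(- 3374 \sqrt{7} - 3948\right) = - 490 \left(-3948 - 3374 \sqrt{7}\right) = 1934520 + 1653260 \sqrt{7}$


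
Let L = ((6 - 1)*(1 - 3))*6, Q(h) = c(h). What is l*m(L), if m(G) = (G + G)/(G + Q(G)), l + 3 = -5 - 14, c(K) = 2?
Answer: -1320/29 ≈ -45.517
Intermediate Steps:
Q(h) = 2
L = -60 (L = (5*(-2))*6 = -10*6 = -60)
l = -22 (l = -3 + (-5 - 14) = -3 - 19 = -22)
m(G) = 2*G/(2 + G) (m(G) = (G + G)/(G + 2) = (2*G)/(2 + G) = 2*G/(2 + G))
l*m(L) = -44*(-60)/(2 - 60) = -44*(-60)/(-58) = -44*(-60)*(-1)/58 = -22*60/29 = -1320/29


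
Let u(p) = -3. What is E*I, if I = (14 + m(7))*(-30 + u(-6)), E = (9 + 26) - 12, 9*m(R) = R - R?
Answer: -10626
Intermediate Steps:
m(R) = 0 (m(R) = (R - R)/9 = (1/9)*0 = 0)
E = 23 (E = 35 - 12 = 23)
I = -462 (I = (14 + 0)*(-30 - 3) = 14*(-33) = -462)
E*I = 23*(-462) = -10626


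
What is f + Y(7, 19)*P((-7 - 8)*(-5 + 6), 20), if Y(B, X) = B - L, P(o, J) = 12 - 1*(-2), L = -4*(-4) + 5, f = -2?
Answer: -198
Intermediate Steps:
L = 21 (L = 16 + 5 = 21)
P(o, J) = 14 (P(o, J) = 12 + 2 = 14)
Y(B, X) = -21 + B (Y(B, X) = B - 1*21 = B - 21 = -21 + B)
f + Y(7, 19)*P((-7 - 8)*(-5 + 6), 20) = -2 + (-21 + 7)*14 = -2 - 14*14 = -2 - 196 = -198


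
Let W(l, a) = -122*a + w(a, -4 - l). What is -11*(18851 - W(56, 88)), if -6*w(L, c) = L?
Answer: -976855/3 ≈ -3.2562e+5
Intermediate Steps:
w(L, c) = -L/6
W(l, a) = -733*a/6 (W(l, a) = -122*a - a/6 = -733*a/6)
-11*(18851 - W(56, 88)) = -11*(18851 - (-733)*88/6) = -11*(18851 - 1*(-32252/3)) = -11*(18851 + 32252/3) = -11*88805/3 = -976855/3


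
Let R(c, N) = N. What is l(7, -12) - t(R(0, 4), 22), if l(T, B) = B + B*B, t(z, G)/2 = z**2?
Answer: 100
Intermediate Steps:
t(z, G) = 2*z**2
l(T, B) = B + B**2
l(7, -12) - t(R(0, 4), 22) = -12*(1 - 12) - 2*4**2 = -12*(-11) - 2*16 = 132 - 1*32 = 132 - 32 = 100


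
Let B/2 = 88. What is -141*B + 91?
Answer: -24725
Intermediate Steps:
B = 176 (B = 2*88 = 176)
-141*B + 91 = -141*176 + 91 = -24816 + 91 = -24725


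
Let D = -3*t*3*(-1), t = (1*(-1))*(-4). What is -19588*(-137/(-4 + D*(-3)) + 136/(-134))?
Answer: -7654011/1876 ≈ -4080.0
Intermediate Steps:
t = 4 (t = -1*(-4) = 4)
D = 36 (D = -12*3*(-1) = -3*12*(-1) = -36*(-1) = 36)
-19588*(-137/(-4 + D*(-3)) + 136/(-134)) = -19588*(-137/(-4 + 36*(-3)) + 136/(-134)) = -19588*(-137/(-4 - 108) + 136*(-1/134)) = -19588*(-137/(-112) - 68/67) = -19588*(-137*(-1/112) - 68/67) = -19588*(137/112 - 68/67) = -19588*1563/7504 = -7654011/1876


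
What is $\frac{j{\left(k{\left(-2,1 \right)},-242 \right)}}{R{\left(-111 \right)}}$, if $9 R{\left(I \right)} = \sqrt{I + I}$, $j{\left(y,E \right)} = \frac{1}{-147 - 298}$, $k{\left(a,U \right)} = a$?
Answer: $\frac{3 i \sqrt{222}}{32930} \approx 0.0013574 i$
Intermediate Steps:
$j{\left(y,E \right)} = - \frac{1}{445}$ ($j{\left(y,E \right)} = \frac{1}{-445} = - \frac{1}{445}$)
$R{\left(I \right)} = \frac{\sqrt{2} \sqrt{I}}{9}$ ($R{\left(I \right)} = \frac{\sqrt{I + I}}{9} = \frac{\sqrt{2 I}}{9} = \frac{\sqrt{2} \sqrt{I}}{9}$)
$\frac{j{\left(k{\left(-2,1 \right)},-242 \right)}}{R{\left(-111 \right)}} = - \frac{1}{445 \frac{\sqrt{2} \sqrt{-111}}{9}} = - \frac{1}{445 \frac{\sqrt{2} i \sqrt{111}}{9}} = - \frac{1}{445 \frac{i \sqrt{222}}{9}} = - \frac{\left(- \frac{3}{74}\right) i \sqrt{222}}{445} = \frac{3 i \sqrt{222}}{32930}$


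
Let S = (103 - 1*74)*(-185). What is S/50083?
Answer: -185/1727 ≈ -0.10712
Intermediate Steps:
S = -5365 (S = (103 - 74)*(-185) = 29*(-185) = -5365)
S/50083 = -5365/50083 = -5365*1/50083 = -185/1727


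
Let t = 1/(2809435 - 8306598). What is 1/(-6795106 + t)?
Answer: -5497163/37353805284279 ≈ -1.4716e-7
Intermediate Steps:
t = -1/5497163 (t = 1/(-5497163) = -1/5497163 ≈ -1.8191e-7)
1/(-6795106 + t) = 1/(-6795106 - 1/5497163) = 1/(-37353805284279/5497163) = -5497163/37353805284279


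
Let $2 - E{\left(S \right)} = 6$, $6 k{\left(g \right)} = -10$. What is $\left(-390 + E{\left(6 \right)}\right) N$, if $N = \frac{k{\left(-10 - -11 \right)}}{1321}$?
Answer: $\frac{1970}{3963} \approx 0.4971$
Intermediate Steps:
$k{\left(g \right)} = - \frac{5}{3}$ ($k{\left(g \right)} = \frac{1}{6} \left(-10\right) = - \frac{5}{3}$)
$E{\left(S \right)} = -4$ ($E{\left(S \right)} = 2 - 6 = -4$)
$N = - \frac{5}{3963}$ ($N = - \frac{5}{3 \cdot 1321} = \left(- \frac{5}{3}\right) \frac{1}{1321} = - \frac{5}{3963} \approx -0.0012617$)
$\left(-390 + E{\left(6 \right)}\right) N = \left(-390 - 4\right) \left(- \frac{5}{3963}\right) = \left(-394\right) \left(- \frac{5}{3963}\right) = \frac{1970}{3963}$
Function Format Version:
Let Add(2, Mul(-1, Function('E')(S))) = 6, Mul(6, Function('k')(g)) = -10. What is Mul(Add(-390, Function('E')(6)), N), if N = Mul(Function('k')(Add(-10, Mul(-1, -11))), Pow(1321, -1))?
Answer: Rational(1970, 3963) ≈ 0.49710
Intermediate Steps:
Function('k')(g) = Rational(-5, 3) (Function('k')(g) = Mul(Rational(1, 6), -10) = Rational(-5, 3))
Function('E')(S) = -4 (Function('E')(S) = Add(2, Mul(-1, 6)) = Add(2, -6) = -4)
N = Rational(-5, 3963) (N = Mul(Rational(-5, 3), Pow(1321, -1)) = Mul(Rational(-5, 3), Rational(1, 1321)) = Rational(-5, 3963) ≈ -0.0012617)
Mul(Add(-390, Function('E')(6)), N) = Mul(Add(-390, -4), Rational(-5, 3963)) = Mul(-394, Rational(-5, 3963)) = Rational(1970, 3963)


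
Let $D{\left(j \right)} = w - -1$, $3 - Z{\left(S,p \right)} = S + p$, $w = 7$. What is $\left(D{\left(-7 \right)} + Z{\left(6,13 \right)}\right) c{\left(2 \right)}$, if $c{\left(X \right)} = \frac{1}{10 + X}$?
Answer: $- \frac{2}{3} \approx -0.66667$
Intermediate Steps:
$Z{\left(S,p \right)} = 3 - S - p$ ($Z{\left(S,p \right)} = 3 - \left(S + p\right) = 3 - S - p$)
$D{\left(j \right)} = 8$ ($D{\left(j \right)} = 7 - -1 = 7 + 1 = 8$)
$\left(D{\left(-7 \right)} + Z{\left(6,13 \right)}\right) c{\left(2 \right)} = \frac{8 - 16}{10 + 2} = \frac{8 - 16}{12} = \left(8 - 16\right) \frac{1}{12} = \left(-8\right) \frac{1}{12} = - \frac{2}{3}$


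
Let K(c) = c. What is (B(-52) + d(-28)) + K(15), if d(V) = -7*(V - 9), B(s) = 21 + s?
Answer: 243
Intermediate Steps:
d(V) = 63 - 7*V (d(V) = -7*(-9 + V) = 63 - 7*V)
(B(-52) + d(-28)) + K(15) = ((21 - 52) + (63 - 7*(-28))) + 15 = (-31 + (63 + 196)) + 15 = (-31 + 259) + 15 = 228 + 15 = 243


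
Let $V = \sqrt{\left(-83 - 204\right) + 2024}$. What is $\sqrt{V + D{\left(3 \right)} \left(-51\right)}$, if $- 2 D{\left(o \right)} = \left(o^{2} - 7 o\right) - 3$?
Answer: $\frac{\sqrt{-1530 + 12 \sqrt{193}}}{2} \approx 18.461 i$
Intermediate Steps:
$D{\left(o \right)} = \frac{3}{2} - \frac{o^{2}}{2} + \frac{7 o}{2}$ ($D{\left(o \right)} = - \frac{\left(o^{2} - 7 o\right) - 3}{2} = - \frac{-3 + o^{2} - 7 o}{2} = \frac{3}{2} - \frac{o^{2}}{2} + \frac{7 o}{2}$)
$V = 3 \sqrt{193}$ ($V = \sqrt{\left(-83 - 204\right) + 2024} = \sqrt{-287 + 2024} = \sqrt{1737} = 3 \sqrt{193} \approx 41.677$)
$\sqrt{V + D{\left(3 \right)} \left(-51\right)} = \sqrt{3 \sqrt{193} + \left(\frac{3}{2} - \frac{3^{2}}{2} + \frac{7}{2} \cdot 3\right) \left(-51\right)} = \sqrt{3 \sqrt{193} + \left(\frac{3}{2} - \frac{9}{2} + \frac{21}{2}\right) \left(-51\right)} = \sqrt{3 \sqrt{193} + \frac{15}{2} \left(-51\right)} = \sqrt{3 \sqrt{193} - \frac{765}{2}} = \sqrt{- \frac{765}{2} + 3 \sqrt{193}}$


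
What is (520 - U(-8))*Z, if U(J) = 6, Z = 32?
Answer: 16448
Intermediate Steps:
(520 - U(-8))*Z = (520 - 1*6)*32 = (520 - 6)*32 = 514*32 = 16448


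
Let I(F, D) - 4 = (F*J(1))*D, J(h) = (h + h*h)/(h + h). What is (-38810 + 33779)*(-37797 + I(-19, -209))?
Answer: 170158482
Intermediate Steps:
J(h) = (h + h**2)/(2*h) (J(h) = (h + h**2)/((2*h)) = (h + h**2)*(1/(2*h)) = (h + h**2)/(2*h))
I(F, D) = 4 + D*F (I(F, D) = 4 + (F*(1/2 + (1/2)*1))*D = 4 + (F*(1/2 + 1/2))*D = 4 + (F*1)*D = 4 + F*D = 4 + D*F)
(-38810 + 33779)*(-37797 + I(-19, -209)) = (-38810 + 33779)*(-37797 + (4 - 209*(-19))) = -5031*(-37797 + (4 + 3971)) = -5031*(-37797 + 3975) = -5031*(-33822) = 170158482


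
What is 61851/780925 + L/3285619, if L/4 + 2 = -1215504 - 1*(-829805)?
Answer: -1001595392931/2565822017575 ≈ -0.39036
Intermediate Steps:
L = -1542804 (L = -8 + 4*(-1215504 - 1*(-829805)) = -8 + 4*(-1215504 + 829805) = -8 + 4*(-385699) = -8 - 1542796 = -1542804)
61851/780925 + L/3285619 = 61851/780925 - 1542804/3285619 = -1001595392931/2565822017575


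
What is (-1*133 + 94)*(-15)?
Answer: 585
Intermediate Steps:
(-1*133 + 94)*(-15) = (-133 + 94)*(-15) = -39*(-15) = 585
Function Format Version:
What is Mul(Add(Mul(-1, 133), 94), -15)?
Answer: 585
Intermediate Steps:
Mul(Add(Mul(-1, 133), 94), -15) = Mul(Add(-133, 94), -15) = Mul(-39, -15) = 585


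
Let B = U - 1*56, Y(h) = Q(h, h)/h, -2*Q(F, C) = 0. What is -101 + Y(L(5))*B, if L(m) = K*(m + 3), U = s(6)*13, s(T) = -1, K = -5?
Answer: -101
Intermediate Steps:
Q(F, C) = 0 (Q(F, C) = -½*0 = 0)
U = -13 (U = -1*13 = -13)
L(m) = -15 - 5*m (L(m) = -5*(m + 3) = -5*(3 + m) = -15 - 5*m)
Y(h) = 0 (Y(h) = 0/h = 0)
B = -69 (B = -13 - 1*56 = -13 - 56 = -69)
-101 + Y(L(5))*B = -101 + 0*(-69) = -101 + 0 = -101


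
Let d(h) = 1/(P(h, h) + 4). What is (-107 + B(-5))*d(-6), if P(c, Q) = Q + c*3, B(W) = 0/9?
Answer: 107/20 ≈ 5.3500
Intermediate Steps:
B(W) = 0 (B(W) = 0*(⅑) = 0)
P(c, Q) = Q + 3*c
d(h) = 1/(4 + 4*h) (d(h) = 1/((h + 3*h) + 4) = 1/(4*h + 4) = 1/(4 + 4*h))
(-107 + B(-5))*d(-6) = (-107 + 0)*(1/(4*(1 - 6))) = -107/(4*(-5)) = -107*(-1)/(4*5) = -107*(-1/20) = 107/20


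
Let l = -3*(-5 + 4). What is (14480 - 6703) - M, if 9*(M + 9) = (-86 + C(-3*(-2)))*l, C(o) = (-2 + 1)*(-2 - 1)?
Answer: 23441/3 ≈ 7813.7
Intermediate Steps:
l = 3 (l = -3*(-1) = 3)
C(o) = 3 (C(o) = -1*(-3) = 3)
M = -110/3 (M = -9 + ((-86 + 3)*3)/9 = -9 + (-83*3)/9 = -9 + (⅑)*(-249) = -9 - 83/3 = -110/3 ≈ -36.667)
(14480 - 6703) - M = (14480 - 6703) - 1*(-110/3) = 7777 + 110/3 = 23441/3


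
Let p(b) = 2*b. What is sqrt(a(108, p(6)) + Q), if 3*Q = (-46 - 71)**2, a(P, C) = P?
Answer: 3*sqrt(519) ≈ 68.345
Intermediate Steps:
Q = 4563 (Q = (-46 - 71)**2/3 = (1/3)*(-117)**2 = (1/3)*13689 = 4563)
sqrt(a(108, p(6)) + Q) = sqrt(108 + 4563) = sqrt(4671) = 3*sqrt(519)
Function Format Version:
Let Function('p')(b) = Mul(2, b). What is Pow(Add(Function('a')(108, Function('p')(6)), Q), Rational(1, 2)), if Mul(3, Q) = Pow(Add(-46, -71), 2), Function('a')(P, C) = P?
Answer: Mul(3, Pow(519, Rational(1, 2))) ≈ 68.345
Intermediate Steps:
Q = 4563 (Q = Mul(Rational(1, 3), Pow(Add(-46, -71), 2)) = Mul(Rational(1, 3), Pow(-117, 2)) = Mul(Rational(1, 3), 13689) = 4563)
Pow(Add(Function('a')(108, Function('p')(6)), Q), Rational(1, 2)) = Pow(Add(108, 4563), Rational(1, 2)) = Pow(4671, Rational(1, 2)) = Mul(3, Pow(519, Rational(1, 2)))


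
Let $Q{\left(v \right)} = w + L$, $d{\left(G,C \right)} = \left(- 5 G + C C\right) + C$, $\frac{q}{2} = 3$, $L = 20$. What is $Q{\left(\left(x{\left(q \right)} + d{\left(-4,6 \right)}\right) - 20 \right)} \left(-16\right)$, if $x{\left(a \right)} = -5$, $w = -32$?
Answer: $192$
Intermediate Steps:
$q = 6$ ($q = 2 \cdot 3 = 6$)
$d{\left(G,C \right)} = C + C^{2} - 5 G$ ($d{\left(G,C \right)} = \left(- 5 G + C^{2}\right) + C = \left(C^{2} - 5 G\right) + C = C + C^{2} - 5 G$)
$Q{\left(v \right)} = -12$ ($Q{\left(v \right)} = -32 + 20 = -12$)
$Q{\left(\left(x{\left(q \right)} + d{\left(-4,6 \right)}\right) - 20 \right)} \left(-16\right) = \left(-12\right) \left(-16\right) = 192$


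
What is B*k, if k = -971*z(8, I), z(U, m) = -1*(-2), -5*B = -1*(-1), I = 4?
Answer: 1942/5 ≈ 388.40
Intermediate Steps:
B = -⅕ (B = -(-1)*(-1)/5 = -⅕*1 = -⅕ ≈ -0.20000)
z(U, m) = 2
k = -1942 (k = -971*2 = -1942)
B*k = -⅕*(-1942) = 1942/5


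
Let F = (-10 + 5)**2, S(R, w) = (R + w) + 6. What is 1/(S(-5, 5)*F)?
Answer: 1/150 ≈ 0.0066667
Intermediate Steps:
S(R, w) = 6 + R + w
F = 25 (F = (-5)**2 = 25)
1/(S(-5, 5)*F) = 1/((6 - 5 + 5)*25) = 1/(6*25) = 1/150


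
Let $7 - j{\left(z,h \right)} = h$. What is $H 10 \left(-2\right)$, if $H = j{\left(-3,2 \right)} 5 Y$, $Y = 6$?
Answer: $-3000$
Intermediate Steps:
$j{\left(z,h \right)} = 7 - h$
$H = 150$ ($H = \left(7 - 2\right) 5 \cdot 6 = 5 \cdot 5 \cdot 6 = 25 \cdot 6 = 150$)
$H 10 \left(-2\right) = 150 \cdot 10 \left(-2\right) = 1500 \left(-2\right) = -3000$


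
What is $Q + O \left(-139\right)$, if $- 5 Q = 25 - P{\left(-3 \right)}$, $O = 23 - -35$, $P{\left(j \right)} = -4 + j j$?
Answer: $-8066$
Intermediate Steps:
$P{\left(j \right)} = -4 + j^{2}$
$O = 58$ ($O = 23 + 35 = 58$)
$Q = -4$ ($Q = - \frac{25 - \left(-4 + \left(-3\right)^{2}\right)}{5} = - \frac{25 - \left(-4 + 9\right)}{5} = - \frac{25 - 5}{5} = \left(- \frac{1}{5}\right) 20 = -4$)
$Q + O \left(-139\right) = -4 + 58 \left(-139\right) = -4 - 8062 = -8066$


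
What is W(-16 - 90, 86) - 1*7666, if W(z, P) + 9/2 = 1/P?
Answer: -329831/43 ≈ -7670.5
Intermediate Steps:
W(z, P) = -9/2 + 1/P
W(-16 - 90, 86) - 1*7666 = (-9/2 + 1/86) - 1*7666 = (-9/2 + 1/86) - 7666 = -193/43 - 7666 = -329831/43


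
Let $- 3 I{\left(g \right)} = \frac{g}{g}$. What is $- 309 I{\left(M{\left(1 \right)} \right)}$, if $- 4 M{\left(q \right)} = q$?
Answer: $103$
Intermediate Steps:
$M{\left(q \right)} = - \frac{q}{4}$
$I{\left(g \right)} = - \frac{1}{3}$ ($I{\left(g \right)} = - \frac{g \frac{1}{g}}{3} = \left(- \frac{1}{3}\right) 1 = - \frac{1}{3}$)
$- 309 I{\left(M{\left(1 \right)} \right)} = \left(-309\right) \left(- \frac{1}{3}\right) = 103$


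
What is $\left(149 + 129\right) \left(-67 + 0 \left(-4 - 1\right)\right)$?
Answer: $-18626$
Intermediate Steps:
$\left(149 + 129\right) \left(-67 + 0 \left(-4 - 1\right)\right) = 278 \left(-67 + 0 \left(-5\right)\right) = 278 \left(-67 + 0\right) = 278 \left(-67\right) = -18626$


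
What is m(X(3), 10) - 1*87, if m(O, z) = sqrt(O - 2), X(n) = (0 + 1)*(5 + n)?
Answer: -87 + sqrt(6) ≈ -84.551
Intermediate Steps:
X(n) = 5 + n (X(n) = 1*(5 + n) = 5 + n)
m(O, z) = sqrt(-2 + O)
m(X(3), 10) - 1*87 = sqrt(-2 + (5 + 3)) - 1*87 = sqrt(-2 + 8) - 87 = sqrt(6) - 87 = -87 + sqrt(6)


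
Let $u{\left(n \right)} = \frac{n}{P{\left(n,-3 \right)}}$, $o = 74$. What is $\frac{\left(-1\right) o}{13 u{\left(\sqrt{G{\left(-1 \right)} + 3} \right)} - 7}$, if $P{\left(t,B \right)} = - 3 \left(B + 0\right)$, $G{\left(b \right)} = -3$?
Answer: $\frac{74}{7} \approx 10.571$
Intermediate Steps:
$P{\left(t,B \right)} = - 3 B$
$u{\left(n \right)} = \frac{n}{9}$ ($u{\left(n \right)} = \frac{n}{\left(-3\right) \left(-3\right)} = \frac{n}{9}$)
$\frac{\left(-1\right) o}{13 u{\left(\sqrt{G{\left(-1 \right)} + 3} \right)} - 7} = \frac{\left(-1\right) 74}{13 \frac{\sqrt{-3 + 3}}{9} - 7} = - \frac{74}{13 \frac{\sqrt{0}}{9} - 7} = - \frac{74}{13 \cdot \frac{1}{9} \cdot 0 - 7} = - \frac{74}{13 \cdot 0 - 7} = - \frac{74}{0 - 7} = - \frac{74}{-7} = \left(-74\right) \left(- \frac{1}{7}\right) = \frac{74}{7}$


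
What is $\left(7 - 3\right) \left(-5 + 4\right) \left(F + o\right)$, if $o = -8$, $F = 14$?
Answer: $-24$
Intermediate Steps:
$\left(7 - 3\right) \left(-5 + 4\right) \left(F + o\right) = \left(7 - 3\right) \left(-5 + 4\right) \left(14 - 8\right) = 4 \left(-1\right) 6 = \left(-4\right) 6 = -24$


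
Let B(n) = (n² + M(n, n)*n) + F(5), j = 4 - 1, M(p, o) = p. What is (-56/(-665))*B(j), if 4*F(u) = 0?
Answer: 144/95 ≈ 1.5158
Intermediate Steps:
F(u) = 0 (F(u) = (¼)*0 = 0)
j = 3
B(n) = 2*n² (B(n) = (n² + n*n) + 0 = (n² + n²) + 0 = 2*n² + 0 = 2*n²)
(-56/(-665))*B(j) = (-56/(-665))*(2*3²) = (-56*(-1/665))*(2*9) = (8/95)*18 = 144/95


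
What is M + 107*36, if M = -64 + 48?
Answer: 3836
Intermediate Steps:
M = -16
M + 107*36 = -16 + 107*36 = -16 + 3852 = 3836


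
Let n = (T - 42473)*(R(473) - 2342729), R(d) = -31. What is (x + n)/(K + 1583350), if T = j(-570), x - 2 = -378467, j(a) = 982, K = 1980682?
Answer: 97203076695/3564032 ≈ 27273.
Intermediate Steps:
x = -378465 (x = 2 - 378467 = -378465)
T = 982
n = 97203455160 (n = (982 - 42473)*(-31 - 2342729) = -41491*(-2342760) = 97203455160)
(x + n)/(K + 1583350) = (-378465 + 97203455160)/(1980682 + 1583350) = 97203076695/3564032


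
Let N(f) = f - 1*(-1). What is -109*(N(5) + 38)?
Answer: -4796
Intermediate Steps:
N(f) = 1 + f (N(f) = f + 1 = 1 + f)
-109*(N(5) + 38) = -109*((1 + 5) + 38) = -109*(6 + 38) = -109*44 = -4796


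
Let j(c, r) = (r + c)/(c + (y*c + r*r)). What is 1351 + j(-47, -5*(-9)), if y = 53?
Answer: 693065/513 ≈ 1351.0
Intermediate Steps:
j(c, r) = (c + r)/(r**2 + 54*c) (j(c, r) = (r + c)/(c + (53*c + r*r)) = (c + r)/(c + (53*c + r**2)) = (c + r)/(c + (r**2 + 53*c)) = (c + r)/(r**2 + 54*c))
1351 + j(-47, -5*(-9)) = 1351 + (-47 - 5*(-9))/((-5*(-9))**2 + 54*(-47)) = 1351 + (-47 + 45)/(45**2 - 2538) = 1351 - 2/(2025 - 2538) = 1351 - 2/(-513) = 1351 - 1/513*(-2) = 1351 + 2/513 = 693065/513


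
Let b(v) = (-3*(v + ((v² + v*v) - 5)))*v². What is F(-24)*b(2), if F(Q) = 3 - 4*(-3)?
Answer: -900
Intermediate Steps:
F(Q) = 15 (F(Q) = 3 + 12 = 15)
b(v) = v²*(15 - 6*v² - 3*v) (b(v) = (-3*(v + ((v² + v²) - 5)))*v² = (-3*(v + (2*v² - 5)))*v² = (-3*(v + (-5 + 2*v²)))*v² = (-3*(-5 + v + 2*v²))*v² = (15 - 6*v² - 3*v)*v² = v²*(15 - 6*v² - 3*v))
F(-24)*b(2) = 15*(3*2²*(5 - 1*2 - 2*2²)) = 15*(3*4*(5 - 2 - 2*4)) = 15*(3*4*(5 - 2 - 8)) = 15*(3*4*(-5)) = 15*(-60) = -900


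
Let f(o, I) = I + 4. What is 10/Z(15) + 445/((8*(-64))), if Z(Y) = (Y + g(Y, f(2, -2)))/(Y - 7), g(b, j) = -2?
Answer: 35175/6656 ≈ 5.2847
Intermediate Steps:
f(o, I) = 4 + I
Z(Y) = (-2 + Y)/(-7 + Y) (Z(Y) = (Y - 2)/(Y - 7) = (-2 + Y)/(-7 + Y))
10/Z(15) + 445/((8*(-64))) = 10/(((-2 + 15)/(-7 + 15))) + 445/((8*(-64))) = 10/((13/8)) + 445/(-512) = 10/(((⅛)*13)) + 445*(-1/512) = 10/(13/8) - 445/512 = 10*(8/13) - 445/512 = 80/13 - 445/512 = 35175/6656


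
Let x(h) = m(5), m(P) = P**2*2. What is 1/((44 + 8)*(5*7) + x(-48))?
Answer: 1/1870 ≈ 0.00053476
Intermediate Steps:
m(P) = 2*P**2
x(h) = 50 (x(h) = 2*5**2 = 2*25 = 50)
1/((44 + 8)*(5*7) + x(-48)) = 1/((44 + 8)*(5*7) + 50) = 1/(52*35 + 50) = 1/(1820 + 50) = 1/1870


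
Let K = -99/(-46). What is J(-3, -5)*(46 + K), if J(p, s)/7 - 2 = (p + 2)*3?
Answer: -15505/46 ≈ -337.07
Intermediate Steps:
K = 99/46 (K = -99*(-1/46) = 99/46 ≈ 2.1522)
J(p, s) = 56 + 21*p (J(p, s) = 14 + 7*((p + 2)*3) = 14 + 7*((2 + p)*3) = 14 + 7*(6 + 3*p) = 14 + (42 + 21*p) = 56 + 21*p)
J(-3, -5)*(46 + K) = (56 + 21*(-3))*(46 + 99/46) = (56 - 63)*(2215/46) = -7*2215/46 = -15505/46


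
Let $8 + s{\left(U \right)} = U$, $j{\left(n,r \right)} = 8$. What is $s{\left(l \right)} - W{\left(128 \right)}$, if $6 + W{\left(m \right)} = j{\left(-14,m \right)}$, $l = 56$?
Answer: $46$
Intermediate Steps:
$W{\left(m \right)} = 2$ ($W{\left(m \right)} = -6 + 8 = 2$)
$s{\left(U \right)} = -8 + U$
$s{\left(l \right)} - W{\left(128 \right)} = \left(-8 + 56\right) - 2 = 48 - 2 = 46$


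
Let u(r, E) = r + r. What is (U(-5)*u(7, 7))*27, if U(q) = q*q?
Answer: 9450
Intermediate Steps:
U(q) = q²
u(r, E) = 2*r
(U(-5)*u(7, 7))*27 = ((-5)²*(2*7))*27 = (25*14)*27 = 350*27 = 9450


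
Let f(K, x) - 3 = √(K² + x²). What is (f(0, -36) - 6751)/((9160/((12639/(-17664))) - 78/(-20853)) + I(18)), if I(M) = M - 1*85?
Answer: 196557986856/376857746263 ≈ 0.52157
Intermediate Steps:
I(M) = -85 + M (I(M) = M - 85 = -85 + M)
f(K, x) = 3 + √(K² + x²)
(f(0, -36) - 6751)/((9160/((12639/(-17664))) - 78/(-20853)) + I(18)) = ((3 + √(0² + (-36)²)) - 6751)/((9160/((12639/(-17664))) - 78/(-20853)) + (-85 + 18)) = ((3 + √(0 + 1296)) - 6751)/((9160/((12639*(-1/17664))) - 78*(-1/20853)) - 67) = ((3 + √1296) - 6751)/((9160/(-4213/5888) + 26/6951) - 67) = ((3 + 36) - 6751)/((9160*(-5888/4213) + 26/6951) - 67) = (39 - 6751)/((-53934080/4213 + 26/6951) - 67) = -6712/(-374895680542/29284563 - 67) = -6712/(-376857746263/29284563) = -6712*(-29284563/376857746263) = 196557986856/376857746263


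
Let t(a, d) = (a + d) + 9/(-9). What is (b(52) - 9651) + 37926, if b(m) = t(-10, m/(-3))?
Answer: 84740/3 ≈ 28247.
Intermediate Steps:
t(a, d) = -1 + a + d (t(a, d) = (a + d) + 9*(-1/9) = (a + d) - 1 = -1 + a + d)
b(m) = -11 - m/3 (b(m) = -1 - 10 + m/(-3) = -1 - 10 + m*(-1/3) = -1 - 10 - m/3 = -11 - m/3)
(b(52) - 9651) + 37926 = ((-11 - 1/3*52) - 9651) + 37926 = ((-11 - 52/3) - 9651) + 37926 = (-85/3 - 9651) + 37926 = -29038/3 + 37926 = 84740/3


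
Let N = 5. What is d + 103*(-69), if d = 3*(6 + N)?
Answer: -7074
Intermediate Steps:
d = 33 (d = 3*(6 + 5) = 3*11 = 33)
d + 103*(-69) = 33 + 103*(-69) = 33 - 7107 = -7074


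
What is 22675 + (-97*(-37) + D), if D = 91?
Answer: 26355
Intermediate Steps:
22675 + (-97*(-37) + D) = 22675 + (-97*(-37) + 91) = 22675 + (3589 + 91) = 22675 + 3680 = 26355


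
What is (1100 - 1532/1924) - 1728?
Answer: -302451/481 ≈ -628.80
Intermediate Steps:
(1100 - 1532/1924) - 1728 = (1100 - 1532*1/1924) - 1728 = (1100 - 383/481) - 1728 = 528717/481 - 1728 = -302451/481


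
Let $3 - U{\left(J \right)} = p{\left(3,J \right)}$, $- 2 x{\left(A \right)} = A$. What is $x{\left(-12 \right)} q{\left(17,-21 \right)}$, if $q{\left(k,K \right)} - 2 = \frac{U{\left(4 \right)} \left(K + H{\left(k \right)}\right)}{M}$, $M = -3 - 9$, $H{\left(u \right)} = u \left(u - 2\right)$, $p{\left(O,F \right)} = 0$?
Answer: $-339$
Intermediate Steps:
$x{\left(A \right)} = - \frac{A}{2}$
$U{\left(J \right)} = 3$ ($U{\left(J \right)} = 3 - 0 = 3 + 0 = 3$)
$H{\left(u \right)} = u \left(-2 + u\right)$
$M = -12$ ($M = -3 - 9 = -12$)
$q{\left(k,K \right)} = 2 - \frac{K}{4} - \frac{k \left(-2 + k\right)}{4}$ ($q{\left(k,K \right)} = 2 + \frac{3 \left(K + k \left(-2 + k\right)\right)}{-12} = 2 + \left(3 K + 3 k \left(-2 + k\right)\right) \left(- \frac{1}{12}\right) = 2 - \left(\frac{K}{4} + \frac{k \left(-2 + k\right)}{4}\right) = 2 - \frac{K}{4} - \frac{k \left(-2 + k\right)}{4}$)
$x{\left(-12 \right)} q{\left(17,-21 \right)} = \left(- \frac{1}{2}\right) \left(-12\right) \left(2 - - \frac{21}{4} - \frac{17 \left(-2 + 17\right)}{4}\right) = 6 \left(2 + \frac{21}{4} - \frac{17}{4} \cdot 15\right) = 6 \left(2 + \frac{21}{4} - \frac{255}{4}\right) = 6 \left(- \frac{113}{2}\right) = -339$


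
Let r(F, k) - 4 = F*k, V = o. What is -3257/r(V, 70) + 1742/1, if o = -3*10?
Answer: 3654489/2096 ≈ 1743.6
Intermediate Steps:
o = -30
V = -30
r(F, k) = 4 + F*k
-3257/r(V, 70) + 1742/1 = -3257/(4 - 30*70) + 1742/1 = -3257/(4 - 2100) + 1742*1 = -3257/(-2096) + 1742 = -3257*(-1/2096) + 1742 = 3257/2096 + 1742 = 3654489/2096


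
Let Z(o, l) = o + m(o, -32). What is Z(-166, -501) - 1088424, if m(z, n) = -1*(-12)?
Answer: -1088578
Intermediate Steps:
m(z, n) = 12
Z(o, l) = 12 + o (Z(o, l) = o + 12 = 12 + o)
Z(-166, -501) - 1088424 = (12 - 166) - 1088424 = -154 - 1088424 = -1088578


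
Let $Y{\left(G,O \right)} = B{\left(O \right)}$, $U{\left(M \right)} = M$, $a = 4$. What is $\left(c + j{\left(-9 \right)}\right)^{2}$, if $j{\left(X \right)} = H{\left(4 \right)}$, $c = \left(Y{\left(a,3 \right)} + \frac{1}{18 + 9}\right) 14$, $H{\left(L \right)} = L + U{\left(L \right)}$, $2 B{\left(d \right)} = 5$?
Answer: $\frac{1380625}{729} \approx 1893.9$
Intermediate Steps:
$B{\left(d \right)} = \frac{5}{2}$ ($B{\left(d \right)} = \frac{1}{2} \cdot 5 = \frac{5}{2}$)
$Y{\left(G,O \right)} = \frac{5}{2}$
$H{\left(L \right)} = 2 L$ ($H{\left(L \right)} = L + L = 2 L$)
$c = \frac{959}{27}$ ($c = \left(\frac{5}{2} + \frac{1}{18 + 9}\right) 14 = \left(\frac{5}{2} + \frac{1}{27}\right) 14 = \frac{137}{54} \cdot 14 = \frac{959}{27} \approx 35.518$)
$j{\left(X \right)} = 8$ ($j{\left(X \right)} = 2 \cdot 4 = 8$)
$\left(c + j{\left(-9 \right)}\right)^{2} = \left(\frac{959}{27} + 8\right)^{2} = \left(\frac{1175}{27}\right)^{2} = \frac{1380625}{729}$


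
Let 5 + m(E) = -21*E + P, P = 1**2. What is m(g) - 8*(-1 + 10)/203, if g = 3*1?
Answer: -13673/203 ≈ -67.355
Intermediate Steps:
P = 1
g = 3
m(E) = -4 - 21*E (m(E) = -5 + (-21*E + 1) = -5 + (1 - 21*E) = -4 - 21*E)
m(g) - 8*(-1 + 10)/203 = (-4 - 21*3) - 8*(-1 + 10)/203 = (-4 - 63) - 8*9*(1/203) = -67 - 72*1/203 = -67 - 72/203 = -13673/203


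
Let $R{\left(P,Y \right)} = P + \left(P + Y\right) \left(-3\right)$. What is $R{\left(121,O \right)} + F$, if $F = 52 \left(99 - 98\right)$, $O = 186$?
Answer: $-748$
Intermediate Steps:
$R{\left(P,Y \right)} = - 3 Y - 2 P$ ($R{\left(P,Y \right)} = P - \left(3 P + 3 Y\right) = - 3 Y - 2 P$)
$F = 52$ ($F = 52 \cdot 1 = 52$)
$R{\left(121,O \right)} + F = \left(\left(-3\right) 186 - 242\right) + 52 = \left(-558 - 242\right) + 52 = -800 + 52 = -748$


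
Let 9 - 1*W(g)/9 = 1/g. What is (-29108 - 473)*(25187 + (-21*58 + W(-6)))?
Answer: -1422934843/2 ≈ -7.1147e+8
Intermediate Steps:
W(g) = 81 - 9/g
(-29108 - 473)*(25187 + (-21*58 + W(-6))) = (-29108 - 473)*(25187 + (-21*58 + (81 - 9/(-6)))) = -29581*(25187 + (-1218 + (81 - 9*(-1/6)))) = -29581*(25187 + (-1218 + (81 + 3/2))) = -29581*(25187 + (-1218 + 165/2)) = -29581*(25187 - 2271/2) = -29581*48103/2 = -1422934843/2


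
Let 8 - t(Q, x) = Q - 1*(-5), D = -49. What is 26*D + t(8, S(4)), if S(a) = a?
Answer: -1279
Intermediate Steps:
t(Q, x) = 3 - Q (t(Q, x) = 8 - (Q - 1*(-5)) = 8 - (Q + 5) = 8 - (5 + Q) = 8 + (-5 - Q) = 3 - Q)
26*D + t(8, S(4)) = 26*(-49) + (3 - 1*8) = -1274 + (3 - 8) = -1274 - 5 = -1279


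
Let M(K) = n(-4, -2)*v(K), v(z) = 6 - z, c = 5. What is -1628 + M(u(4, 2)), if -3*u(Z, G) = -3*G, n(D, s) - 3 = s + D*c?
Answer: -1704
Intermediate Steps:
n(D, s) = 3 + s + 5*D (n(D, s) = 3 + (s + D*5) = 3 + (s + 5*D) = 3 + s + 5*D)
u(Z, G) = G (u(Z, G) = -(-1)*G = G)
M(K) = -114 + 19*K (M(K) = (3 - 2 + 5*(-4))*(6 - K) = (3 - 2 - 20)*(6 - K) = -19*(6 - K) = -114 + 19*K)
-1628 + M(u(4, 2)) = -1628 + (-114 + 19*2) = -1628 + (-114 + 38) = -1628 - 76 = -1704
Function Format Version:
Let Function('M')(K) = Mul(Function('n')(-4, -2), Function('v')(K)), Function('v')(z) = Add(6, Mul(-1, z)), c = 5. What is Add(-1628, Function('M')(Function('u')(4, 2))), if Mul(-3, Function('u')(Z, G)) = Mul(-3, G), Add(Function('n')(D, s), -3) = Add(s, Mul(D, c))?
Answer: -1704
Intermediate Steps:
Function('n')(D, s) = Add(3, s, Mul(5, D)) (Function('n')(D, s) = Add(3, Add(s, Mul(D, 5))) = Add(3, Add(s, Mul(5, D))) = Add(3, s, Mul(5, D)))
Function('u')(Z, G) = G (Function('u')(Z, G) = Mul(Rational(-1, 3), Mul(-3, G)) = G)
Function('M')(K) = Add(-114, Mul(19, K)) (Function('M')(K) = Mul(Add(3, -2, Mul(5, -4)), Add(6, Mul(-1, K))) = Mul(Add(3, -2, -20), Add(6, Mul(-1, K))) = Mul(-19, Add(6, Mul(-1, K))) = Add(-114, Mul(19, K)))
Add(-1628, Function('M')(Function('u')(4, 2))) = Add(-1628, Add(-114, Mul(19, 2))) = Add(-1628, Add(-114, 38)) = Add(-1628, -76) = -1704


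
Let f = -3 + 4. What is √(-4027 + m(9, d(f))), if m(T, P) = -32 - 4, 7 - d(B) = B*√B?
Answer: I*√4063 ≈ 63.742*I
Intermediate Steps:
f = 1
d(B) = 7 - B^(3/2) (d(B) = 7 - B*√B = 7 - B^(3/2))
m(T, P) = -36
√(-4027 + m(9, d(f))) = √(-4027 - 36) = √(-4063) = I*√4063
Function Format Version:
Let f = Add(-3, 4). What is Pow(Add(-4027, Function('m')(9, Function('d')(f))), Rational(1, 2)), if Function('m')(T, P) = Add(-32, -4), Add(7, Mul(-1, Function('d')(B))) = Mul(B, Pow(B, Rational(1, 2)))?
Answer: Mul(I, Pow(4063, Rational(1, 2))) ≈ Mul(63.742, I)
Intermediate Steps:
f = 1
Function('d')(B) = Add(7, Mul(-1, Pow(B, Rational(3, 2)))) (Function('d')(B) = Add(7, Mul(-1, Mul(B, Pow(B, Rational(1, 2))))) = Add(7, Mul(-1, Pow(B, Rational(3, 2)))))
Function('m')(T, P) = -36
Pow(Add(-4027, Function('m')(9, Function('d')(f))), Rational(1, 2)) = Pow(Add(-4027, -36), Rational(1, 2)) = Pow(-4063, Rational(1, 2)) = Mul(I, Pow(4063, Rational(1, 2)))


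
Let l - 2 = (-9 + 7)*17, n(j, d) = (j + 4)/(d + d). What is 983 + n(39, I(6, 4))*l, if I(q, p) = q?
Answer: 2605/3 ≈ 868.33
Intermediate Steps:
n(j, d) = (4 + j)/(2*d) (n(j, d) = (4 + j)/((2*d)) = (4 + j)*(1/(2*d)) = (4 + j)/(2*d))
l = -32 (l = 2 + (-9 + 7)*17 = 2 - 2*17 = 2 - 34 = -32)
983 + n(39, I(6, 4))*l = 983 + ((½)*(4 + 39)/6)*(-32) = 983 + ((½)*(⅙)*43)*(-32) = 983 + (43/12)*(-32) = 983 - 344/3 = 2605/3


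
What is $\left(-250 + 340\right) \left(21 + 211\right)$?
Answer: $20880$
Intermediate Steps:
$\left(-250 + 340\right) \left(21 + 211\right) = 90 \cdot 232 = 20880$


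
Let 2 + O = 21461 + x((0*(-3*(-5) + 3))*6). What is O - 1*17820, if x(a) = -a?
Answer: 3639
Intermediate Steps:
O = 21459 (O = -2 + (21461 - 0*(-3*(-5) + 3)*6) = -2 + (21461 - 0*(15 + 3)*6) = -2 + (21461 - 0*18*6) = -2 + (21461 - 0*6) = -2 + (21461 - 1*0) = -2 + (21461 + 0) = -2 + 21461 = 21459)
O - 1*17820 = 21459 - 1*17820 = 21459 - 17820 = 3639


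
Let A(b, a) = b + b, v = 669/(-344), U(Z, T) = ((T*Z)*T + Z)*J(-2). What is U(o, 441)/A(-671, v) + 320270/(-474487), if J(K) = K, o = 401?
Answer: 37003736573164/318380777 ≈ 1.1622e+5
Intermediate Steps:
U(Z, T) = -2*Z - 2*Z*T**2 (U(Z, T) = ((T*Z)*T + Z)*(-2) = (Z*T**2 + Z)*(-2) = (Z + Z*T**2)*(-2) = -2*Z - 2*Z*T**2)
v = -669/344 (v = 669*(-1/344) = -669/344 ≈ -1.9448)
A(b, a) = 2*b
U(o, 441)/A(-671, v) + 320270/(-474487) = (-2*401*(1 + 441**2))/((2*(-671))) + 320270/(-474487) = -2*401*(1 + 194481)/(-1342) + 320270*(-1/474487) = -2*401*194482*(-1/1342) - 320270/474487 = -155974564*(-1/1342) - 320270/474487 = 77987282/671 - 320270/474487 = 37003736573164/318380777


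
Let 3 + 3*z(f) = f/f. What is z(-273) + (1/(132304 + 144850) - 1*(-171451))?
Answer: 142554437057/831462 ≈ 1.7145e+5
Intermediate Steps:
z(f) = -⅔ (z(f) = -1 + (f/f)/3 = -1 + (⅓)*1 = -1 + ⅓ = -⅔)
z(-273) + (1/(132304 + 144850) - 1*(-171451)) = -⅔ + (1/(132304 + 144850) - 1*(-171451)) = -⅔ + (1/277154 + 171451) = -⅔ + 47518330455/277154 = 142554437057/831462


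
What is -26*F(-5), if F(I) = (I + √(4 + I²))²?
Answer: -1404 + 260*√29 ≈ -3.8572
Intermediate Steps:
-26*F(-5) = -26*(-5 + √(4 + (-5)²))² = -26*(-5 + √(4 + 25))² = -26*(-5 + √29)²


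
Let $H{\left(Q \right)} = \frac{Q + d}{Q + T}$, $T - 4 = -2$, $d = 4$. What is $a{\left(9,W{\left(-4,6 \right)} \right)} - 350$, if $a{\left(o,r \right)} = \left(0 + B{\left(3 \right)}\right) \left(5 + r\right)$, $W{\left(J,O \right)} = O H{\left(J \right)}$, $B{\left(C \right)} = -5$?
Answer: $-375$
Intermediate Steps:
$T = 2$ ($T = 4 - 2 = 2$)
$H{\left(Q \right)} = \frac{4 + Q}{2 + Q}$ ($H{\left(Q \right)} = \frac{Q + 4}{Q + 2} = \frac{4 + Q}{2 + Q}$)
$W{\left(J,O \right)} = \frac{O \left(4 + J\right)}{2 + J}$ ($W{\left(J,O \right)} = O \frac{4 + J}{2 + J} = \frac{O \left(4 + J\right)}{2 + J}$)
$a{\left(o,r \right)} = -25 - 5 r$ ($a{\left(o,r \right)} = \left(0 - 5\right) \left(5 + r\right) = - 5 \left(5 + r\right) = -25 - 5 r$)
$a{\left(9,W{\left(-4,6 \right)} \right)} - 350 = \left(-25 - 5 \frac{6 \left(4 - 4\right)}{2 - 4}\right) - 350 = \left(-25 - 5 \cdot 6 \frac{1}{-2} \cdot 0\right) - 350 = \left(-25 - 5 \cdot 6 \left(- \frac{1}{2}\right) 0\right) - 350 = \left(-25 - 0\right) - 350 = \left(-25 + 0\right) - 350 = -25 - 350 = -375$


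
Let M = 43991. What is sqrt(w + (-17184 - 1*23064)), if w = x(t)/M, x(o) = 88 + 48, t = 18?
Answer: 8*I*sqrt(1217003888458)/43991 ≈ 200.62*I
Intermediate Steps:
x(o) = 136
w = 136/43991 ≈ 0.0030915
sqrt(w + (-17184 - 1*23064)) = sqrt(136/43991 + (-17184 - 1*23064)) = sqrt(136/43991 + (-17184 - 23064)) = sqrt(136/43991 - 40248) = sqrt(-1770549632/43991) = 8*I*sqrt(1217003888458)/43991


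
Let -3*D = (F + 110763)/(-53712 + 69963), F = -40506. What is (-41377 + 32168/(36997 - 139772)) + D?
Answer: -69110651264818/1670196525 ≈ -41379.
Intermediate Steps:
D = -23419/16251 (D = -(-40506 + 110763)/(3*(-53712 + 69963)) = -23419/16251 ≈ -1.4411)
(-41377 + 32168/(36997 - 139772)) + D = (-41377 + 32168/(36997 - 139772)) - 23419/16251 = (-41377 + 32168/(-102775)) - 23419/16251 = (-41377 + 32168*(-1/102775)) - 23419/16251 = (-41377 - 32168/102775) - 23419/16251 = -4252553343/102775 - 23419/16251 = -69110651264818/1670196525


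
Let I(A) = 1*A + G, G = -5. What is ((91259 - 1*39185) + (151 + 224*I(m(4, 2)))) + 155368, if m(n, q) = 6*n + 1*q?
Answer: 212297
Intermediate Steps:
m(n, q) = q + 6*n (m(n, q) = 6*n + q = q + 6*n)
I(A) = -5 + A (I(A) = 1*A - 5 = A - 5 = -5 + A)
((91259 - 1*39185) + (151 + 224*I(m(4, 2)))) + 155368 = ((91259 - 1*39185) + (151 + 224*(-5 + (2 + 6*4)))) + 155368 = ((91259 - 39185) + (151 + 224*(-5 + (2 + 24)))) + 155368 = (52074 + (151 + 224*(-5 + 26))) + 155368 = (52074 + (151 + 224*21)) + 155368 = (52074 + (151 + 4704)) + 155368 = (52074 + 4855) + 155368 = 56929 + 155368 = 212297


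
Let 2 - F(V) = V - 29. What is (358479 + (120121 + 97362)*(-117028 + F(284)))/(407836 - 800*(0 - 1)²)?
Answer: -6376566311/101759 ≈ -62663.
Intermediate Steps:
F(V) = 31 - V (F(V) = 2 - (V - 29) = 2 - (-29 + V) = 2 + (29 - V) = 31 - V)
(358479 + (120121 + 97362)*(-117028 + F(284)))/(407836 - 800*(0 - 1)²) = (358479 + (120121 + 97362)*(-117028 + (31 - 1*284)))/(407836 - 800*(0 - 1)²) = (358479 + 217483*(-117028 + (31 - 284)))/(407836 - 800*(-1)²) = (358479 + 217483*(-117028 - 253))/(407836 - 800*1) = (358479 + 217483*(-117281))/(407836 - 800) = (358479 - 25506623723)/407036 = -25506265244*1/407036 = -6376566311/101759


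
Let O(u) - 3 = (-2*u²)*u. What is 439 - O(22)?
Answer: 21732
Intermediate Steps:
O(u) = 3 - 2*u³ (O(u) = 3 + (-2*u²)*u = 3 - 2*u³)
439 - O(22) = 439 - (3 - 2*22³) = 439 - (3 - 2*10648) = 439 - (3 - 21296) = 439 - 1*(-21293) = 439 + 21293 = 21732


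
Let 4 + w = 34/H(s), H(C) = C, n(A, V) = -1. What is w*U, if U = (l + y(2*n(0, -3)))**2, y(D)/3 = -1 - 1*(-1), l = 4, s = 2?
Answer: 208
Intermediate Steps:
y(D) = 0 (y(D) = 3*(-1 - 1*(-1)) = 3*(-1 + 1) = 3*0 = 0)
w = 13 (w = -4 + 34/2 = -4 + 34*(1/2) = -4 + 17 = 13)
U = 16 (U = (4 + 0)**2 = 4**2 = 16)
w*U = 13*16 = 208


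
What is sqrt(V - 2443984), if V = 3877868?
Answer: 2*sqrt(358471) ≈ 1197.4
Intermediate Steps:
sqrt(V - 2443984) = sqrt(3877868 - 2443984) = sqrt(1433884) = 2*sqrt(358471)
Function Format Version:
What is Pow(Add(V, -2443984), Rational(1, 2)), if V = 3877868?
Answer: Mul(2, Pow(358471, Rational(1, 2))) ≈ 1197.4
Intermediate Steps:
Pow(Add(V, -2443984), Rational(1, 2)) = Pow(Add(3877868, -2443984), Rational(1, 2)) = Pow(1433884, Rational(1, 2)) = Mul(2, Pow(358471, Rational(1, 2)))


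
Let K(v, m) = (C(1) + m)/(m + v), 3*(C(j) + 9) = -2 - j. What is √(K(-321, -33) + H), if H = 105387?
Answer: √13206692514/354 ≈ 324.63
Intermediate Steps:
C(j) = -29/3 - j/3 (C(j) = -9 + (-2 - j)/3 = -9 + (-⅔ - j/3) = -29/3 - j/3)
K(v, m) = (-10 + m)/(m + v) (K(v, m) = ((-29/3 - ⅓*1) + m)/(m + v) = ((-29/3 - ⅓) + m)/(m + v) = (-10 + m)/(m + v))
√(K(-321, -33) + H) = √((-10 - 33)/(-33 - 321) + 105387) = √(-43/(-354) + 105387) = √(-1/354*(-43) + 105387) = √(43/354 + 105387) = √(37307041/354) = √13206692514/354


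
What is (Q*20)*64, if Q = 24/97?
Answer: 30720/97 ≈ 316.70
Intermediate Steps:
Q = 24/97 (Q = 24*(1/97) = 24/97 ≈ 0.24742)
(Q*20)*64 = ((24/97)*20)*64 = (480/97)*64 = 30720/97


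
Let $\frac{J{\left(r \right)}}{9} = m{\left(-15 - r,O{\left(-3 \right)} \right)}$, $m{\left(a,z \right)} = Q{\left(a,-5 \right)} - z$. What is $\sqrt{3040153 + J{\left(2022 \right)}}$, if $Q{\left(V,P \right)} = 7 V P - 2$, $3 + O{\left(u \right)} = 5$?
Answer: $2 \sqrt{920443} \approx 1918.8$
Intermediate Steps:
$O{\left(u \right)} = 2$ ($O{\left(u \right)} = -3 + 5 = 2$)
$Q{\left(V,P \right)} = -2 + 7 P V$ ($Q{\left(V,P \right)} = 7 P V - 2 = -2 + 7 P V$)
$m{\left(a,z \right)} = -2 - z - 35 a$ ($m{\left(a,z \right)} = \left(-2 + 7 \left(-5\right) a\right) - z = \left(-2 - 35 a\right) - z = -2 - z - 35 a$)
$J{\left(r \right)} = 4689 + 315 r$ ($J{\left(r \right)} = 9 \left(-2 - 2 - 35 \left(-15 - r\right)\right) = 9 \left(-2 - 2 + \left(525 + 35 r\right)\right) = 9 \left(521 + 35 r\right) = 4689 + 315 r$)
$\sqrt{3040153 + J{\left(2022 \right)}} = \sqrt{3040153 + \left(4689 + 315 \cdot 2022\right)} = \sqrt{3040153 + \left(4689 + 636930\right)} = \sqrt{3040153 + 641619} = \sqrt{3681772} = 2 \sqrt{920443}$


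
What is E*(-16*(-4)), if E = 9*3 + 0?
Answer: 1728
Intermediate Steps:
E = 27 (E = 27 + 0 = 27)
E*(-16*(-4)) = 27*(-16*(-4)) = 27*64 = 1728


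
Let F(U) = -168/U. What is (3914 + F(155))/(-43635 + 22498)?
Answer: -606502/3276235 ≈ -0.18512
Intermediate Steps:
(3914 + F(155))/(-43635 + 22498) = (3914 - 168/155)/(-43635 + 22498) = (3914 - 168*1/155)/(-21137) = (3914 - 168/155)*(-1/21137) = (606502/155)*(-1/21137) = -606502/3276235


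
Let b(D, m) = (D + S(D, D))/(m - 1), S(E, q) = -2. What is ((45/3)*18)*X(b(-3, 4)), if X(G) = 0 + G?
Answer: -450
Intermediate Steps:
b(D, m) = (-2 + D)/(-1 + m) (b(D, m) = (D - 2)/(m - 1) = (-2 + D)/(-1 + m))
X(G) = G
((45/3)*18)*X(b(-3, 4)) = ((45/3)*18)*((-2 - 3)/(-1 + 4)) = ((45*(1/3))*18)*(-5/3) = (15*18)*((1/3)*(-5)) = 270*(-5/3) = -450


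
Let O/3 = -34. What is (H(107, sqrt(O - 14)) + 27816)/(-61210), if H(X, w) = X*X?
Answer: -7853/12242 ≈ -0.64148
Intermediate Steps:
O = -102 (O = 3*(-34) = -102)
H(X, w) = X**2
(H(107, sqrt(O - 14)) + 27816)/(-61210) = (107**2 + 27816)/(-61210) = (11449 + 27816)*(-1/61210) = 39265*(-1/61210) = -7853/12242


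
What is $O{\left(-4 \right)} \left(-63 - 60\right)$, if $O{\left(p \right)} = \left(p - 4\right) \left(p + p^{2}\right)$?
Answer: $11808$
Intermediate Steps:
$O{\left(p \right)} = \left(-4 + p\right) \left(p + p^{2}\right)$
$O{\left(-4 \right)} \left(-63 - 60\right) = - 4 \left(-4 + \left(-4\right)^{2} - -12\right) \left(-63 - 60\right) = - 4 \left(-4 + 16 + 12\right) \left(-123\right) = \left(-4\right) 24 \left(-123\right) = \left(-96\right) \left(-123\right) = 11808$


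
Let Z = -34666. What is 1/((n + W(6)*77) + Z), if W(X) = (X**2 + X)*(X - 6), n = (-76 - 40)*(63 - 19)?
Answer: -1/39770 ≈ -2.5145e-5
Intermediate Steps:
n = -5104 (n = -116*44 = -5104)
W(X) = (-6 + X)*(X + X**2) (W(X) = (X + X**2)*(-6 + X) = (-6 + X)*(X + X**2))
1/((n + W(6)*77) + Z) = 1/((-5104 + (6*(-6 + 6**2 - 5*6))*77) - 34666) = 1/((-5104 + (6*(-6 + 36 - 30))*77) - 34666) = 1/((-5104 + (6*0)*77) - 34666) = 1/((-5104 + 0*77) - 34666) = 1/((-5104 + 0) - 34666) = 1/(-5104 - 34666) = 1/(-39770) = -1/39770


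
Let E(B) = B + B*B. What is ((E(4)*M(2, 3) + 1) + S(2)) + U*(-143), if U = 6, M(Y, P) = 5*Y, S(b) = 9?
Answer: -648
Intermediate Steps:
E(B) = B + B**2
((E(4)*M(2, 3) + 1) + S(2)) + U*(-143) = (((4*(1 + 4))*(5*2) + 1) + 9) + 6*(-143) = (((4*5)*10 + 1) + 9) - 858 = ((20*10 + 1) + 9) - 858 = ((200 + 1) + 9) - 858 = (201 + 9) - 858 = 210 - 858 = -648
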